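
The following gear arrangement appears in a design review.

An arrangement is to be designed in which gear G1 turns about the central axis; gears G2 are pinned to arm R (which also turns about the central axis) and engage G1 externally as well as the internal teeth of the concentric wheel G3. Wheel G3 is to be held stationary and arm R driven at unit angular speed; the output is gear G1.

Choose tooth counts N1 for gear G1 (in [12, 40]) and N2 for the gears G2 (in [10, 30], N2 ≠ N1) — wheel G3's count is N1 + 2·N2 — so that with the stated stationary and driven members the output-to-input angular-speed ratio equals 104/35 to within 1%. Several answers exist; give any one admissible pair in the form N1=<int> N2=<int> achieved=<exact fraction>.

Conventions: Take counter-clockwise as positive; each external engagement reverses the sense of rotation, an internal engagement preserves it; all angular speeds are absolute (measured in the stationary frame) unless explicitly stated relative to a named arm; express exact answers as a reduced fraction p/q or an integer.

N1=35 N2=17 achieved=104/35

planetary set to be sized for 104/35 (Willis relation)
Willis with ω_ring = 0: ω_sun/ω_arm = (N1+N3)/N1; set equal to 104/35  ⇒  N3/N1 = 104/35 − 1 = 69/35
N3 = N1 + 2·N2  ⇒  N2/N1 = (N3/N1 − 1)/2 = (69/35 − 1)/2 = 17/35
smallest multiple with N1 ≥ 12 and N2 ≥ 10: k = 1  ⇒  N1 = 1·35 = 35, N2 = 1·17 = 17 (N1 ≤ 40, N2 ≤ 30, N2 ≠ N1 ✓), N3 = 35 + 2·17 = 69
check: (N1+N3)/N1 with N1 = 35, N3 = 69 gives 104/35; |achieved − target| = 0 ≤ 26/875 ✓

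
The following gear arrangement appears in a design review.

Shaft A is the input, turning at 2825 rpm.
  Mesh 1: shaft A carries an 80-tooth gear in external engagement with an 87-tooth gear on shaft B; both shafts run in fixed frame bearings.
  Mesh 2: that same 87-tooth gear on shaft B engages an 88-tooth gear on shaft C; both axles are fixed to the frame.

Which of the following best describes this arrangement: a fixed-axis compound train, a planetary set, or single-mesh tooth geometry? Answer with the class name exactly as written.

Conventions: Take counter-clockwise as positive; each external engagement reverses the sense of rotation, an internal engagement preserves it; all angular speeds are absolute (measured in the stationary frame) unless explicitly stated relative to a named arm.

recognized (3 fixed axles, 2 meshes): fixed-axis compound train
classification: fixed-axis compound train

fixed-axis compound train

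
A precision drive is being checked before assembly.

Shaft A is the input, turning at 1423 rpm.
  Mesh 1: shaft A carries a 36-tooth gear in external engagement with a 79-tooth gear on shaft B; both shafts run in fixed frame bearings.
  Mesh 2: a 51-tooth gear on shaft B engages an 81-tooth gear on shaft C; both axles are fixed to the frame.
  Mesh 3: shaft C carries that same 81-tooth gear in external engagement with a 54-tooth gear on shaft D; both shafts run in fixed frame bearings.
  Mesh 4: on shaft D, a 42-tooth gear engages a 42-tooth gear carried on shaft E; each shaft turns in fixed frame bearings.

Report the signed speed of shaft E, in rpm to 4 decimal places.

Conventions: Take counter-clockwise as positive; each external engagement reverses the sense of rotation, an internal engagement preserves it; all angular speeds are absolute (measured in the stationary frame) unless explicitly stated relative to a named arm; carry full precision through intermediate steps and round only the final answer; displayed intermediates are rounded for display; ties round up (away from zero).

+612.4304 rpm

recognized (5 fixed axles, 4 meshes): fixed-axis compound train
mesh 1 [36T→79T]: ω = 1423.0000×36/79 = 648.4557 rpm, sense flips to −
mesh 2 [51T→81T]: ω = 648.4557×51/81 = 408.2869 rpm, sense flips to +
mesh 3 [81T→54T]: ω = 408.2869×81/54 = 612.4304 rpm, sense flips to −
mesh 4 [42T→42T]: ω = 612.4304×42/42 = 612.4304 rpm, sense flips to +
signed output speed = +612.4304 rpm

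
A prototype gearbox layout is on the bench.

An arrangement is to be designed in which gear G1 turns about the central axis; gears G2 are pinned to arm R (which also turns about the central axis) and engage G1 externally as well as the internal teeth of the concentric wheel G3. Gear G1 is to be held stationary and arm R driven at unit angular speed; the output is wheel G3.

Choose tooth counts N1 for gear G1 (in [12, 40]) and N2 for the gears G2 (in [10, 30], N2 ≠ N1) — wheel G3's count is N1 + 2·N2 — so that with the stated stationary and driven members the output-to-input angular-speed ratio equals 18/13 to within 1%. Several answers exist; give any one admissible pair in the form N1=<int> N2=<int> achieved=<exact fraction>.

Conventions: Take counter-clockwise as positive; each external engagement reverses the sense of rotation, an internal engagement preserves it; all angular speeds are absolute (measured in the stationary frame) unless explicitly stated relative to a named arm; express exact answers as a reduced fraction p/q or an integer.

topology: planetary set — design target 18/13, arm = carrier (Willis)
Willis with ω_sun = 0: ω_ring/ω_arm = (N1+N3)/N3; set equal to 18/13  ⇒  N3/N1 = 1/(18/13 − 1) = 13/5
N3 = N1 + 2·N2  ⇒  N2/N1 = (N3/N1 − 1)/2 = (13/5 − 1)/2 = 4/5
smallest multiple with N1 ≥ 12 and N2 ≥ 10: k = 3  ⇒  N1 = 3·5 = 15, N2 = 3·4 = 12 (N1 ≤ 40, N2 ≤ 30, N2 ≠ N1 ✓), N3 = 15 + 2·12 = 39
check: (N1+N3)/N3 with N1 = 15, N3 = 39 gives 18/13; |achieved − target| = 0 ≤ 9/650 ✓

N1=15 N2=12 achieved=18/13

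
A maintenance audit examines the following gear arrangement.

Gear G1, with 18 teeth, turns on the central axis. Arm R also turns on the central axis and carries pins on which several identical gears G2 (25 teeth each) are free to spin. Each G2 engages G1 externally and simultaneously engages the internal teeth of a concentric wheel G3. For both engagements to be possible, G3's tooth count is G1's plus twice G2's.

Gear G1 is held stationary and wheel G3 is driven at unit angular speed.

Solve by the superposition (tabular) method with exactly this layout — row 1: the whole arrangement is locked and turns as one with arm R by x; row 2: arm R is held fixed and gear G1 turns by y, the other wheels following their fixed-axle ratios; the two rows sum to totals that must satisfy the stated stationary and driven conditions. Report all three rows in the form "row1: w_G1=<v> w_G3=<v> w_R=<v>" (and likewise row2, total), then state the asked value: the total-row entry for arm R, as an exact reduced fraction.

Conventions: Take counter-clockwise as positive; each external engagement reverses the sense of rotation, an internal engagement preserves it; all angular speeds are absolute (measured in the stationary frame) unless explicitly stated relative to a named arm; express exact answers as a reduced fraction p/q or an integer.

row1: w_G1=34/43 w_G3=34/43 w_R=34/43
row2: w_G1=-34/43 w_G3=9/43 w_R=0
total: w_G1=0 w_G3=1 w_R=34/43
asked value: 34/43

topology: planetary set — G1 18T / G2 25T / G3 68T, arm = carrier (Willis)
superposition row 1 [locked train]: every member turns x
row 2 (arm held, sun turns y): ω_ring = −(18/68)·y, ω_arm = 0
boundary: total ω_sun = x + y = 0 and total ω_ring = x − (18/68)·y = 1  ⇒  y = -34/43, x = 34/43
row 2 ring = −(18/68)·(-34/43) = 9/43
totals (row 1 + row 2): sun 34/43 + (-34/43) = 0, ring 34/43 + 9/43 = 1, arm 34/43 + 0 = 34/43
asked cell (total, arm) = 34/43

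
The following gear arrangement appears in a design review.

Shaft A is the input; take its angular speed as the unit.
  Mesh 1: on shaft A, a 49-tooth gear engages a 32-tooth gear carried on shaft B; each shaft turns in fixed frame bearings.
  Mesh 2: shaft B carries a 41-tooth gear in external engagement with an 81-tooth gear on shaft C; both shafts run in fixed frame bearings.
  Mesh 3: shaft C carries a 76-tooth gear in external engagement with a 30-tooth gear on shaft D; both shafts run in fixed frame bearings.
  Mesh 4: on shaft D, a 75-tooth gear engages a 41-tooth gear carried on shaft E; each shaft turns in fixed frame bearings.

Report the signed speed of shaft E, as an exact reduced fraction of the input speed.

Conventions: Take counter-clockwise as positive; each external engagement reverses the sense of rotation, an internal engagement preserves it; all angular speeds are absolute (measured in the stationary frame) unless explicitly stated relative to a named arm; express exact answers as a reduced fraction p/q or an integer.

4-mesh fixed-axis compound train (all bearings frame-fixed)
mesh 1 [49T→32T]: |ω|/ω_in = 1×49/32 = 49/32, sense flips to −
mesh 2 [41T→81T]: |ω|/ω_in = (49/32)×41/81 = 2009/2592, sense flips to +
mesh 3 [76T→30T]: |ω|/ω_in = (2009/2592)×76/30 = 38171/19440, sense flips to −
mesh 4 [75T→41T]: |ω|/ω_in = (38171/19440)×75/41 = 4655/1296, sense flips to +
signed output speed (× input speed) = 4655/1296

4655/1296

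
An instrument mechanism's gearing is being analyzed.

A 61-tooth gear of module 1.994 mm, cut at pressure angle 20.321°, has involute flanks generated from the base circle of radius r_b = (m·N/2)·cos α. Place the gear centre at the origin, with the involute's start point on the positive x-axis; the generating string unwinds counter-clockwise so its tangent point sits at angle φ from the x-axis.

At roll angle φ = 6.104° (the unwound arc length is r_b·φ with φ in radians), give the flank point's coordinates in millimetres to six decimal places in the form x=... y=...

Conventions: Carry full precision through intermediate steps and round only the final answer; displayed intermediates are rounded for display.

x=57.354583 y=0.022960

class = single-mesh tooth geometry [base-circle involute, m = 1.994, 61T]
pitch radius r_p = m·N/2 = 1.994·61/2 = 60.817000
base radius r_b = r_p·cos α = 60.817000·cos 20.321° = 57.031854
roll angle φ = 6.104° = 0.10653490 rad
x = r_b·(cos φ + φ·sin φ) = 57.354583
y = r_b·(sin φ − φ·cos φ) = 0.022960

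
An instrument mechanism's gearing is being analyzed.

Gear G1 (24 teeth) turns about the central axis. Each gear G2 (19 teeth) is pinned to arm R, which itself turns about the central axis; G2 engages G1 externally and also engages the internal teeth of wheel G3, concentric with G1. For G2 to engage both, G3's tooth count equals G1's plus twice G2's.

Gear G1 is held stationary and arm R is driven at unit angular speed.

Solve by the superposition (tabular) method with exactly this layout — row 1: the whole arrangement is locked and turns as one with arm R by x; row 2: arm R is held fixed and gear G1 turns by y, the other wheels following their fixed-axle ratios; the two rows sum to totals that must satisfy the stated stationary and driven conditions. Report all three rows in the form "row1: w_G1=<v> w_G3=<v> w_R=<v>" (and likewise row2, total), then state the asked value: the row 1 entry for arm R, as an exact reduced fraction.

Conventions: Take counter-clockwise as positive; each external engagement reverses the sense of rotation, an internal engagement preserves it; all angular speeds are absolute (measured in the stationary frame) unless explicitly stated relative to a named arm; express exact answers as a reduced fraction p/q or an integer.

planetary set (24T centre, 19T on arm, 62T internal) — Willis relation
row 1 — lock + rotate with arm: ω_sun = ω_ring = ω_arm = x
row 2: sun turns y, ring = −(24/62)·y, arm 0
boundary: total ω_sun = x + y = 0 and total ω_arm = x = 1  ⇒  y = -1, x = 1
row 2 ring = −(24/62)·(-1) = 12/31
totals (row 1 + row 2): sun 1 + (-1) = 0, ring 1 + 12/31 = 43/31, arm 1 + 0 = 1
asked cell (row1, arm) = 1

row1: w_G1=1 w_G3=1 w_R=1
row2: w_G1=-1 w_G3=12/31 w_R=0
total: w_G1=0 w_G3=43/31 w_R=1
asked value: 1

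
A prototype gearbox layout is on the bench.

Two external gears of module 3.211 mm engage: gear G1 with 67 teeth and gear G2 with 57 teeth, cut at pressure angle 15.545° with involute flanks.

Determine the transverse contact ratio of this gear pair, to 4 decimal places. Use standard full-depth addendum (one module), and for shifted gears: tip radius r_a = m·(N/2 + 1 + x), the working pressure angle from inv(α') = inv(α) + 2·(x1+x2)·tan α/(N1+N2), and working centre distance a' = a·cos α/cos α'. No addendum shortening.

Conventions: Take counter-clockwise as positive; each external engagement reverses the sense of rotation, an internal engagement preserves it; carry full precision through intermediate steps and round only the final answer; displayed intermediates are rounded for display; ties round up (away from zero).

2.1015

single-mesh involute tooth geometry (67T engaging 57T at module 3.211)
base radii: r_b1 = 103.633673, r_b2 = 88.165961
tip radii: r_a1 = 110.779500, r_a2 = 94.724500
no profile shift: α' = α, a' = a
action lengths: √(r_a1²−r_b1²) = 39.142808, √(r_a2²−r_b2²) = 34.633716
base pitch p_b = π·m·cos α = 9.718650
CR = (39.142808 + 34.633716 − 199.082000·sin 15.54500°)/9.718650 = 2.101477
contact ratio ≈ 2.1015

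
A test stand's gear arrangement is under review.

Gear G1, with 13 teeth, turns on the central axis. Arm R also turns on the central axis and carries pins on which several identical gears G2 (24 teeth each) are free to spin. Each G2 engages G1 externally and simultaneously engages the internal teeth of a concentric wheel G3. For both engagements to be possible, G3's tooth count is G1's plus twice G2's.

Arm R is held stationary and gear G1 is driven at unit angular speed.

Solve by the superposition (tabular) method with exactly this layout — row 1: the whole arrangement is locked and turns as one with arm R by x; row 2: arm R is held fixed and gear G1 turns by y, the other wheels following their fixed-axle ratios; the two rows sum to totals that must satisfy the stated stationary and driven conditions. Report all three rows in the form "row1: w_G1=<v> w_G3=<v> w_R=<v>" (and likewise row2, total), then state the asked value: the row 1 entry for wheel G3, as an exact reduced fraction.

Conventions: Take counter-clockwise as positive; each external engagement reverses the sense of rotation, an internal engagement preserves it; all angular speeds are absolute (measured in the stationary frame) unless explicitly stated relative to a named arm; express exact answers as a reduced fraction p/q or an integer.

row1: w_G1=0 w_G3=0 w_R=0
row2: w_G1=1 w_G3=-13/61 w_R=0
total: w_G1=1 w_G3=-13/61 w_R=0
asked value: 0

class = planetary set [G3 = 13+2·24 = 61; Willis about the carrier]
row 1: whole set turns with the arm by x
row 2 (arm held, sun turns y): ω_ring = −(13/61)·y, ω_arm = 0
boundary: total ω_arm = x = 0 and total ω_sun = x + y = 1  ⇒  y = 1, x = 0
row 2 ring = −(13/61)·1 = -13/61
totals (row 1 + row 2): sun 0 + 1 = 1, ring 0 + (-13/61) = -13/61, arm 0 + 0 = 0
asked cell (row1, ring) = 0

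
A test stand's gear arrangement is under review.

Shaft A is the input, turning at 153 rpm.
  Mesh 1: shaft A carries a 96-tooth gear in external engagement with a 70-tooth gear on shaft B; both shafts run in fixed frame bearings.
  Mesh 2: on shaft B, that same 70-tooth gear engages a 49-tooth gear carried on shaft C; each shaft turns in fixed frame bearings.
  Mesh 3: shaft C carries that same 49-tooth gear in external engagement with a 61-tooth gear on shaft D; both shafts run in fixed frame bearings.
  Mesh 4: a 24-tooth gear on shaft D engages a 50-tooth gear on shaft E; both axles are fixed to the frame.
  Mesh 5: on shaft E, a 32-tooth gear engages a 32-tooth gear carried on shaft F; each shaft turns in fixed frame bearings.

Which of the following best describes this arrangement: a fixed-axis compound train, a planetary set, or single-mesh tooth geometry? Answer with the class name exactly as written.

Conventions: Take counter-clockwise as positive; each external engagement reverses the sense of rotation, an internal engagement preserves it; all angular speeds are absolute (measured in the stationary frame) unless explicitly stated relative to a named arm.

fixed-axis compound train

topology: fixed-axis compound train — 5 meshes, A→F
classification: fixed-axis compound train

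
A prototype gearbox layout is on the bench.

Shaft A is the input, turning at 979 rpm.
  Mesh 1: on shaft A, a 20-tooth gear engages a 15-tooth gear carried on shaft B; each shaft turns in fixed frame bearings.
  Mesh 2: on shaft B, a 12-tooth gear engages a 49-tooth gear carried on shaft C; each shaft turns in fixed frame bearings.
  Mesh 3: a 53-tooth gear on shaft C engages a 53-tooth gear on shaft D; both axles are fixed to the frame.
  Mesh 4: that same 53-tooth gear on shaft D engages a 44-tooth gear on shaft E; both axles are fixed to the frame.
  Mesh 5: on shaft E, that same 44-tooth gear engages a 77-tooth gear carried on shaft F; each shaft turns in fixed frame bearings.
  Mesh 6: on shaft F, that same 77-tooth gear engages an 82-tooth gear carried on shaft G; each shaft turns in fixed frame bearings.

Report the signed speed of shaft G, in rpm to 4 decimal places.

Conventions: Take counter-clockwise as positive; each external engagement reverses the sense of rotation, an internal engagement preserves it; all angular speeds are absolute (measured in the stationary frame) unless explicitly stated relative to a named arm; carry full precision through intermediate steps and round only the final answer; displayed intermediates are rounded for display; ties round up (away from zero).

+206.6182 rpm

topology: fixed-axis compound train — 6 meshes, A→G
mesh 1 [20T→15T]: ω = 979.0000×20/15 = 1305.3333 rpm, sense flips to −
mesh 2 [12T→49T]: ω = 1305.3333×12/49 = 319.6735 rpm, sense flips to +
mesh 3 [53T→53T]: ω = 319.6735×53/53 = 319.6735 rpm, sense flips to −
mesh 4 [53T→44T]: ω = 319.6735×53/44 = 385.0612 rpm, sense flips to +
mesh 5 [44T→77T]: ω = 385.0612×44/77 = 220.0350 rpm, sense flips to −
mesh 6 [77T→82T]: ω = 220.0350×77/82 = 206.6182 rpm, sense flips to +
signed output speed = +206.6182 rpm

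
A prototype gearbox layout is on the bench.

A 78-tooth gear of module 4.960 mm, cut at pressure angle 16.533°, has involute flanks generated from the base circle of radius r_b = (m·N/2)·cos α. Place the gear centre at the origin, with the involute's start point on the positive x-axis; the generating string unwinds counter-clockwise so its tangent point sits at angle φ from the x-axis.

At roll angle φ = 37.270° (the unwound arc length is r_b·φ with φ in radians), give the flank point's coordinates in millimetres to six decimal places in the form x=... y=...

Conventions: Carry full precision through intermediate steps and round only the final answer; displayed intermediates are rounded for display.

recognized (one wheel, involute flank): single-mesh tooth geometry, m = 4.960, N = 78
pitch radius r_p = m·N/2 = 4.960·78/2 = 193.440000
base radius r_b = r_p·cos α = 193.440000·cos 16.533° = 185.442416
roll angle φ = 37.270° = 0.65048421 rad
x = r_b·(cos φ + φ·sin φ) = 220.621874
y = r_b·(sin φ − φ·cos φ) = 16.304569

x=220.621874 y=16.304569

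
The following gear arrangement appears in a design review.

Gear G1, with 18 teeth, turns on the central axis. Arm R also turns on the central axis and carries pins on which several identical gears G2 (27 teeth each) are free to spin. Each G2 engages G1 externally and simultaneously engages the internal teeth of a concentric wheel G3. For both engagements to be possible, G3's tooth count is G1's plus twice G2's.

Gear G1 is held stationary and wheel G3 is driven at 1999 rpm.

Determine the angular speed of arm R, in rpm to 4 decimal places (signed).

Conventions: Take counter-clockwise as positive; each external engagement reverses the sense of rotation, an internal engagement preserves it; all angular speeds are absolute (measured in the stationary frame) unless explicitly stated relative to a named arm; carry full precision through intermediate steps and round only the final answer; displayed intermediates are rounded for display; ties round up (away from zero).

+1599.2000 rpm

recognized (axles ride arm R): planetary set, 18/27/72 teeth
normalise by the input: solve with ω_ring = 1, then scale by 1999 rpm
ring teeth: 18 + 2·27 = 72
18(ω_sun−ω_arm) = −72(ω_ring−ω_arm),  ω_sun = 0, ω_ring = 1
18(0−ω_arm) = −72(1−ω_arm)  ⇒  90·ω_arm = 72  ⇒  ω_arm = 4/5
scale: ω_arm = 4/5 × 1999 rpm = +1599.2000 rpm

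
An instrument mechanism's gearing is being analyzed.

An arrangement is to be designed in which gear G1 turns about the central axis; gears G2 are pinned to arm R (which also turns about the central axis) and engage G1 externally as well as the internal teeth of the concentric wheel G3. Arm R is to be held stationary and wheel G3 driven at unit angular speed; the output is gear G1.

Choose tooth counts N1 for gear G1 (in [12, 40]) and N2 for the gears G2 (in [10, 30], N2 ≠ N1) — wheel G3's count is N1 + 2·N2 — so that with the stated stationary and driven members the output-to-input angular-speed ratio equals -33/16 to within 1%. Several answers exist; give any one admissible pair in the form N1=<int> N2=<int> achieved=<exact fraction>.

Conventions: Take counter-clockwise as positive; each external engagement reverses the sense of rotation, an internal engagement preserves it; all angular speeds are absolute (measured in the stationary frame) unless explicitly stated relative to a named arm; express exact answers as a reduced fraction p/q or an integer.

N1=32 N2=17 achieved=-33/16

topology: planetary set — design target -33/16, arm = carrier (Willis)
Willis with ω_arm = 0: ω_sun/ω_ring = −N3/N1; set equal to -33/16  ⇒  N3/N1 = −(-33/16) = 33/16
N3 = N1 + 2·N2  ⇒  N2/N1 = (N3/N1 − 1)/2 = (33/16 − 1)/2 = 17/32
smallest multiple with N1 ≥ 12 and N2 ≥ 10: k = 1  ⇒  N1 = 1·32 = 32, N2 = 1·17 = 17 (N1 ≤ 40, N2 ≤ 30, N2 ≠ N1 ✓), N3 = 32 + 2·17 = 66
check: −N3/N1 with N1 = 32, N3 = 66 gives -33/16; |achieved − target| = 0 ≤ 33/1600 ✓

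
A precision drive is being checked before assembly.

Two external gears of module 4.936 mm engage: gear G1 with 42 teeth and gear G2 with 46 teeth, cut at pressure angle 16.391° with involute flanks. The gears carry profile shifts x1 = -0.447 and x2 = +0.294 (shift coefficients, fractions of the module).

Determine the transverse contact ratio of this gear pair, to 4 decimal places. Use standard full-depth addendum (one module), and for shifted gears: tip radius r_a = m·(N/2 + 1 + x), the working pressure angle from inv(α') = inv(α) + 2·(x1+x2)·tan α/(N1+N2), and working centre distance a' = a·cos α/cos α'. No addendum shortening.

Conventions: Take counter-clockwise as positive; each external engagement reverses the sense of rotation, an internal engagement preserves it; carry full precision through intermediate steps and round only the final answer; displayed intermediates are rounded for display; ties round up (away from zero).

topology: single-mesh involute geometry — m = 4.936, 42T/46T pair
base radii: r_b1 = 99.443245, r_b2 = 108.914031
tip radii: r_a1 = 106.385608, r_a2 = 119.915184
inv(α') = inv(16.391°) + 2·(-0.447+0.294)·tan α/(42+46) = 0.00704559  ⇒  α' = 15.68182°
a' = a·cos α / cos α' = 217.1840·cos 16.391°/cos 15.68182° = 216.412680
action lengths: √(r_a1²−r_b1²) = 37.801304, √(r_a2²−r_b2²) = 50.173552
base pitch p_b = π·m·cos α = 14.876675
CR = (37.801304 + 50.173552 − 216.412680·sin 15.68182°)/14.876675 = 1.981599
contact ratio ≈ 1.9816

1.9816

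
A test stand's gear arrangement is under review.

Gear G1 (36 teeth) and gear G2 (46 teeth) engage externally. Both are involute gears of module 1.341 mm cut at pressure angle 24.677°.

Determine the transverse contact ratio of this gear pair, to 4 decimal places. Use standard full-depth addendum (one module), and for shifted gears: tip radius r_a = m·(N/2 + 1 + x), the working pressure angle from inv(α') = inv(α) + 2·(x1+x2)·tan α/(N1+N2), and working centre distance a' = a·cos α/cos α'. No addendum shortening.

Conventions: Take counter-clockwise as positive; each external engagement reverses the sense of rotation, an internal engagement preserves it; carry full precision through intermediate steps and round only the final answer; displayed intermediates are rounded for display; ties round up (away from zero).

recognized (one external pair, fixed centres): single-mesh tooth geometry, m = 1.341, N1 = 36, N2 = 46
base radii: r_b1 = 21.933618, r_b2 = 28.026289
tip radii: r_a1 = 25.479000, r_a2 = 32.184000
no profile shift: α' = α, a' = a
action lengths: √(r_a1²−r_b1²) = 12.965179, √(r_a2²−r_b2²) = 15.822041
base pitch p_b = π·m·cos α = 3.828138
CR = (12.965179 + 15.822041 − 54.981000·sin 24.67700°)/3.828138 = 1.523593
contact ratio ≈ 1.5236

1.5236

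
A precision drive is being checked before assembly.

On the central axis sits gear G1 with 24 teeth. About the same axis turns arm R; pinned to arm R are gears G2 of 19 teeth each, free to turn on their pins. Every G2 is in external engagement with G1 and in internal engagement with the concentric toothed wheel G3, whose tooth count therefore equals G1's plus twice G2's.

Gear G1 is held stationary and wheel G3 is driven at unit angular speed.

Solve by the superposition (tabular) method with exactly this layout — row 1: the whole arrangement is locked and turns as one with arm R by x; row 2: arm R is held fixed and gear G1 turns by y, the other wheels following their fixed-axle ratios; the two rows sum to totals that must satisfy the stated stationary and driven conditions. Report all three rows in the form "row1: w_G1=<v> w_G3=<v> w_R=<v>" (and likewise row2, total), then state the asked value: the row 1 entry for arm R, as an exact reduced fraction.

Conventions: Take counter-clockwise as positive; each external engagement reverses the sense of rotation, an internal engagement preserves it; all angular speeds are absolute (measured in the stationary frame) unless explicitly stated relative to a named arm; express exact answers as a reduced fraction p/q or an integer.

row1: w_G1=31/43 w_G3=31/43 w_R=31/43
row2: w_G1=-31/43 w_G3=12/43 w_R=0
total: w_G1=0 w_G3=1 w_R=31/43
asked value: 31/43

recognized (axles ride arm R): planetary set, 24/19/62 teeth
row 1: whole set turns with the arm by x
row 2 (arm held, sun turns y): ω_ring = −(24/62)·y, ω_arm = 0
boundary: total ω_sun = x + y = 0 and total ω_ring = x − (24/62)·y = 1  ⇒  y = -31/43, x = 31/43
row 2 ring = −(24/62)·(-31/43) = 12/43
totals (row 1 + row 2): sun 31/43 + (-31/43) = 0, ring 31/43 + 12/43 = 1, arm 31/43 + 0 = 31/43
asked cell (row1, arm) = 31/43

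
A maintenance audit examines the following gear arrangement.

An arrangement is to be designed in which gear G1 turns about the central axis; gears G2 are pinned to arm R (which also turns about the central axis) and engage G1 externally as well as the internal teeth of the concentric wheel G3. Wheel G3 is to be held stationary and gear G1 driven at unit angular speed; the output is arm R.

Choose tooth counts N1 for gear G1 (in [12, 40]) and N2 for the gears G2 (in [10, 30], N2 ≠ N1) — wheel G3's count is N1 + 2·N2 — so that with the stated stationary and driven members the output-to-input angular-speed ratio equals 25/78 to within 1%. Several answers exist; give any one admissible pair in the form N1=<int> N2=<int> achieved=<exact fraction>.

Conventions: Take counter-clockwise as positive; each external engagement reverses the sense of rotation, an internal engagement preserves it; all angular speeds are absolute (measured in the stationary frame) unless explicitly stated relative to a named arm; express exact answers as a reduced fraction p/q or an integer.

N1=25 N2=14 achieved=25/78

topology: planetary set — design target 25/78, arm = carrier (Willis)
Willis with ω_ring = 0: ω_arm/ω_sun = N1/(N1+N3); set equal to 25/78  ⇒  N3/N1 = 1/(25/78) − 1 = 53/25
N3 = N1 + 2·N2  ⇒  N2/N1 = (N3/N1 − 1)/2 = (53/25 − 1)/2 = 14/25
smallest multiple with N1 ≥ 12 and N2 ≥ 10: k = 1  ⇒  N1 = 1·25 = 25, N2 = 1·14 = 14 (N1 ≤ 40, N2 ≤ 30, N2 ≠ N1 ✓), N3 = 25 + 2·14 = 53
check: N1/(N1+N3) with N1 = 25, N3 = 53 gives 25/78; |achieved − target| = 0 ≤ 1/312 ✓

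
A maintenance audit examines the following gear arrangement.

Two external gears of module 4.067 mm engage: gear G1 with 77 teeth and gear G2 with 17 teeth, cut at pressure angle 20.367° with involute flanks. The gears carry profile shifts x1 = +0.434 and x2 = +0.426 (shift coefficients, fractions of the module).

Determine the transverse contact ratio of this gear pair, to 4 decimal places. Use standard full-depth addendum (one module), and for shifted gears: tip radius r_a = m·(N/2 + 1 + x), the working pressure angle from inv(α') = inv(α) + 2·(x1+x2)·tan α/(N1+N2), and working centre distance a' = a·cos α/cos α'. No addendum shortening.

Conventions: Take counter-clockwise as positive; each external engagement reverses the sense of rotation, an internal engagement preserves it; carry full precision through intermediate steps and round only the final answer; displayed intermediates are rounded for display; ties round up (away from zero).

1.5092

class = single-mesh tooth geometry [involute pair 77T × 17T, m = 4.067]
base radii: r_b1 = 146.790556, r_b2 = 32.408305
tip radii: r_a1 = 162.411578, r_a2 = 40.369042
inv(α') = inv(20.367°) + 2·(+0.434+0.426)·tan α/(77+17) = 0.02256290  ⇒  α' = 22.84422°
a' = a·cos α / cos α' = 191.1490·cos 20.367°/cos 22.84422° = 194.450851
action lengths: √(r_a1²−r_b1²) = 69.498584, √(r_a2²−r_b2²) = 24.069926
base pitch p_b = π·m·cos α = 11.978081
CR = (69.498584 + 24.069926 − 194.450851·sin 22.84422°)/11.978081 = 1.509210
contact ratio ≈ 1.5092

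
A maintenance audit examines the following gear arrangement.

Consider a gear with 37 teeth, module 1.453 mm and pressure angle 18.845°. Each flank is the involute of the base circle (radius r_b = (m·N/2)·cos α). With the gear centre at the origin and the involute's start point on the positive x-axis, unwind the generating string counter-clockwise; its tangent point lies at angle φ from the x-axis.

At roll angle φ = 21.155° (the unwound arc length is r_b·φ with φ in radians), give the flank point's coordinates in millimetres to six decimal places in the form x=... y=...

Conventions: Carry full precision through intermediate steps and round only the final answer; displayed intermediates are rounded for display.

topology: single-mesh involute geometry — m = 1.453, N = 37
pitch radius r_p = m·N/2 = 1.453·37/2 = 26.880500
base radius r_b = r_p·cos α = 26.880500·cos 18.845° = 25.439594
roll angle φ = 21.155° = 0.36922440 rad
x = r_b·(cos φ + φ·sin φ) = 27.114988
y = r_b·(sin φ − φ·cos φ) = 0.421044

x=27.114988 y=0.421044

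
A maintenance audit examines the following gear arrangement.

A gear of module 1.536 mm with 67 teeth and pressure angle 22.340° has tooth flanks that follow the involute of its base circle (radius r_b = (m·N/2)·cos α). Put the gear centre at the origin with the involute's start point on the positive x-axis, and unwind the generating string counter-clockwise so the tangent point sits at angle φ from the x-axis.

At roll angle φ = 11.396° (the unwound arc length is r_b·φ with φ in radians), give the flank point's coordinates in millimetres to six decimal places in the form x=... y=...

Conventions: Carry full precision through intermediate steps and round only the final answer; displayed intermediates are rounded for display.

class = single-mesh tooth geometry [base-circle involute, m = 1.536, 67T]
pitch radius r_p = m·N/2 = 1.536·67/2 = 51.456000
base radius r_b = r_p·cos α = 51.456000·cos 22.340° = 47.593948
roll angle φ = 11.396° = 0.19889772 rad
x = r_b·(cos φ + φ·sin φ) = 48.526074
y = r_b·(sin φ − φ·cos φ) = 0.124337

x=48.526074 y=0.124337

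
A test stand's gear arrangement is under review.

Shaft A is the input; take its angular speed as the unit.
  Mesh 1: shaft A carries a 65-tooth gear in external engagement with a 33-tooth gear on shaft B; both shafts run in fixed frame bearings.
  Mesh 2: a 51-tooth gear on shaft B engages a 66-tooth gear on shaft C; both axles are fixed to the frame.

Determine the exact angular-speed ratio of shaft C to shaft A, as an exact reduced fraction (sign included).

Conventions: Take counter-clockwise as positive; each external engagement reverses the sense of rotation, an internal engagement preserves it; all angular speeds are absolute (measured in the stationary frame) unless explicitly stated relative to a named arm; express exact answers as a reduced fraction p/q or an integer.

1105/726

class = fixed-axis compound train [2 meshes; 2 ratios multiply, 2 sense flips]
mesh 1 [65T→33T]: running ratio 65/33, sense −
mesh 2 [51T→66T]: running ratio 1105/726, sense +
ω_out/ω_in = 1105/726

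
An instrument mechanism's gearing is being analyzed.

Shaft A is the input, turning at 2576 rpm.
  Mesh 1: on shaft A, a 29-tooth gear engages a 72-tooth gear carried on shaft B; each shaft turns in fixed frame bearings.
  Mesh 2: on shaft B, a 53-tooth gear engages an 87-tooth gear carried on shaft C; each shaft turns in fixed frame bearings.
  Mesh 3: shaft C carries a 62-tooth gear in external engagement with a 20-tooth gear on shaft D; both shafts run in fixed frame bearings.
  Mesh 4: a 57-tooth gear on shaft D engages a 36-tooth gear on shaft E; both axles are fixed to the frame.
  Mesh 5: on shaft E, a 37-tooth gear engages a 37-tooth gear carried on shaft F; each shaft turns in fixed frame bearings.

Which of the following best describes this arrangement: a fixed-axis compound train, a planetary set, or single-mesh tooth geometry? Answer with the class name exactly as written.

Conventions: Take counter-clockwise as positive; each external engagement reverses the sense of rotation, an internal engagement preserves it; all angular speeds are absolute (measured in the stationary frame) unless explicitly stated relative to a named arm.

fixed-axis compound train

topology: fixed-axis compound train — 5 meshes, A→F
classification: fixed-axis compound train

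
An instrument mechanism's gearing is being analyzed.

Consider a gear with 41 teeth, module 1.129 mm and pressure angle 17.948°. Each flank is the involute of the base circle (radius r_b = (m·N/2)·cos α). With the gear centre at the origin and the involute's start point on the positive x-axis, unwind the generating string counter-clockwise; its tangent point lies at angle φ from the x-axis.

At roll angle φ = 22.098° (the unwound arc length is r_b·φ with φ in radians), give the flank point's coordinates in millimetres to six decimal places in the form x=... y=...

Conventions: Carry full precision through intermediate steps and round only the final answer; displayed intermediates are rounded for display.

x=23.595430 y=0.414837

class = single-mesh tooth geometry [base-circle involute, m = 1.129, 41T]
pitch radius r_p = m·N/2 = 1.129·41/2 = 23.144500
base radius r_b = r_p·cos α = 23.144500·cos 17.948° = 22.018209
roll angle φ = 22.098° = 0.38568286 rad
x = r_b·(cos φ + φ·sin φ) = 23.595430
y = r_b·(sin φ − φ·cos φ) = 0.414837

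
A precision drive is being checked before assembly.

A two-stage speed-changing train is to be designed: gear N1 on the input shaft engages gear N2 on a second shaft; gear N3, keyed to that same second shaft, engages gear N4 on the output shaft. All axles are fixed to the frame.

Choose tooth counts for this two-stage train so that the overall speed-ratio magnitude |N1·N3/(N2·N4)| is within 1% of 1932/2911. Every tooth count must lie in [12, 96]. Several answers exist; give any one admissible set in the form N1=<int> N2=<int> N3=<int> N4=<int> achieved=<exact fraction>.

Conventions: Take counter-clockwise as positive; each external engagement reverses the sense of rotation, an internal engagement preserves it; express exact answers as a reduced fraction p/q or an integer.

N1=21 N2=41 N3=92 N4=71 achieved=1932/2911

design class (target 1932/2911): fixed-axis compound train
target = 1932/2911 in lowest terms: an exact hit needs N1·N3 = k·1932 and N2·N4 = k·2911 for one integer k, every count in [12, 96]; additionally prefer no 1:1 stage (N1 ≠ N2, N3 ≠ N4)
k = 1: N1·N3 = 1932 = 21·92, N2·N4 = 2911 = 41·71
achieved = 21·92/(41·71) = 1932/2911; |achieved − target| = 0 ≤ 483/72775 ✓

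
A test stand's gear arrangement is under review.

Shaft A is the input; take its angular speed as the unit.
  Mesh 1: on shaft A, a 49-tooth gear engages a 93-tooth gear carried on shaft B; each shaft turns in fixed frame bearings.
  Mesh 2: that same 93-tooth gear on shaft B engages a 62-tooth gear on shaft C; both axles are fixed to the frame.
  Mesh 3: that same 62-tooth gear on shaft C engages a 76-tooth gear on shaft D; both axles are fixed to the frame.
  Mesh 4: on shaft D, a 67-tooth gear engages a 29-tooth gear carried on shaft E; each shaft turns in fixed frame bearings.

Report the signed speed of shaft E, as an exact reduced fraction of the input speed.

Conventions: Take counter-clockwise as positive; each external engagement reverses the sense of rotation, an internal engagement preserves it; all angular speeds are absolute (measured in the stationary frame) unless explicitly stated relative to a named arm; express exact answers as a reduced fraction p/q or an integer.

3283/2204

4-mesh fixed-axis compound train (all bearings frame-fixed)
mesh 1 [49T→93T]: |ω|/ω_in = 1×49/93 = 49/93, sense flips to −
mesh 2 [93T→62T]: |ω|/ω_in = (49/93)×93/62 = 49/62, sense flips to +
mesh 3 [62T→76T]: |ω|/ω_in = (49/62)×62/76 = 49/76, sense flips to −
mesh 4 [67T→29T]: |ω|/ω_in = (49/76)×67/29 = 3283/2204, sense flips to +
signed output speed (× input speed) = 3283/2204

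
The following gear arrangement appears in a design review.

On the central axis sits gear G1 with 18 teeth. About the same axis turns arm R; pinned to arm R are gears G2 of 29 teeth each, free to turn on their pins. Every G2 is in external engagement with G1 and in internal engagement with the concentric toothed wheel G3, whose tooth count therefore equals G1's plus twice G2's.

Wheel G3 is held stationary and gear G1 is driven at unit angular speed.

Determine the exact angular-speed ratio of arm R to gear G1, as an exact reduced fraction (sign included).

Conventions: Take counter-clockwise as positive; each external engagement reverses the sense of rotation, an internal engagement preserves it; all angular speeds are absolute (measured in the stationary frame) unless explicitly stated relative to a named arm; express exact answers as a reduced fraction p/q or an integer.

recognized (axles ride arm R): planetary set, 18/29/76 teeth
ring teeth: 18 + 2·29 = 76
18(ω_sun−ω_arm) = −76(ω_ring−ω_arm),  ω_ring = 0, ω_sun = 1
18(1−ω_arm) = −76(0−ω_arm)  ⇒  94·ω_arm = 18  ⇒  ω_arm = 9/47
ω_out/ω_in = 9/47

9/47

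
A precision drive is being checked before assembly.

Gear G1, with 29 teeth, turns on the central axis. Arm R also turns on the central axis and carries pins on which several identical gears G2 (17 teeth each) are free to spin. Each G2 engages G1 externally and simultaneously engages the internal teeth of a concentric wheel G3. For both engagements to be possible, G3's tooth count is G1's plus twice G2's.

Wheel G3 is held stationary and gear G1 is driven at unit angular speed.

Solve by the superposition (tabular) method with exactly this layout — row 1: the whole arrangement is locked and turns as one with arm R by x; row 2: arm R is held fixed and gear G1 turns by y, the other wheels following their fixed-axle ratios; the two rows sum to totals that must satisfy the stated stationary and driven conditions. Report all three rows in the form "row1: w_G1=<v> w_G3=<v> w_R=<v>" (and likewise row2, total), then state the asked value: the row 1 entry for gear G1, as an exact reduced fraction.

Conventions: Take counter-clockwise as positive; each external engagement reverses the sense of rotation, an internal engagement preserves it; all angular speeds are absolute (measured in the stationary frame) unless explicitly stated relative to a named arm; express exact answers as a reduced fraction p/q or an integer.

row1: w_G1=29/92 w_G3=29/92 w_R=29/92
row2: w_G1=63/92 w_G3=-29/92 w_R=0
total: w_G1=1 w_G3=0 w_R=29/92
asked value: 29/92

planetary set (29T centre, 17T on arm, 63T internal) — Willis relation
superposition row 1 [locked train]: every member turns x
row 2 — arm fixed, fixed-axis ratios: sun y, ring −(29/63)·y, arm 0
boundary: total ω_ring = x − (29/63)·y = 0 and total ω_sun = x + y = 1  ⇒  y = 63/92, x = 29/92
row 2 ring = −(29/63)·63/92 = -29/92
totals (row 1 + row 2): sun 29/92 + 63/92 = 1, ring 29/92 + (-29/92) = 0, arm 29/92 + 0 = 29/92
asked cell (row1, sun) = 29/92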